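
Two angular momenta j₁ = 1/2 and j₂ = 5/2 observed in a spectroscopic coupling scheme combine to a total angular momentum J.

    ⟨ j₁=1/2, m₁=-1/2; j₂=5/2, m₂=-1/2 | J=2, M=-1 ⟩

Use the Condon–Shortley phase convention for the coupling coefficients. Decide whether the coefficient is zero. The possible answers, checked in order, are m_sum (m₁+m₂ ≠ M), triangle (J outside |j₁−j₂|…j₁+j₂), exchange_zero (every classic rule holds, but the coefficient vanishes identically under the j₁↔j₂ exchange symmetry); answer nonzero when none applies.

nonzero

m-sum: m₁+m₂ = -1/2+(-1/2) = -1, M = -1  ✓
triangle: |j₁−j₂| = 2 ≤ J = 2 ≤ j₁+j₂ = 3  ✓
exchange: j₁≠j₂ or m₁≠m₂ — the exchange symmetry imposes no constraint here
value check: CG = −√(1/3) = -0.577350 ≠ 0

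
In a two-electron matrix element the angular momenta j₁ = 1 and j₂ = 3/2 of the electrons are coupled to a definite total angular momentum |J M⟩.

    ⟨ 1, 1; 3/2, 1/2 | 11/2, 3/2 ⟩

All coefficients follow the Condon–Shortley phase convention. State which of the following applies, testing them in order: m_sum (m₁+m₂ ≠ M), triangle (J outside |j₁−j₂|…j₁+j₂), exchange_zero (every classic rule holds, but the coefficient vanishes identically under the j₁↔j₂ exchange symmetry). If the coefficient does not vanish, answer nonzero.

triangle

m-sum: m₁+m₂ = 1+1/2 = 3/2, M = 3/2  ✓
triangle: need |j₁−j₂| ≤ J ≤ j₁+j₂, i.e. J ∈ [1/2, 5/2]; J = 11/2 is outside ✗ ⇒ coefficient is 0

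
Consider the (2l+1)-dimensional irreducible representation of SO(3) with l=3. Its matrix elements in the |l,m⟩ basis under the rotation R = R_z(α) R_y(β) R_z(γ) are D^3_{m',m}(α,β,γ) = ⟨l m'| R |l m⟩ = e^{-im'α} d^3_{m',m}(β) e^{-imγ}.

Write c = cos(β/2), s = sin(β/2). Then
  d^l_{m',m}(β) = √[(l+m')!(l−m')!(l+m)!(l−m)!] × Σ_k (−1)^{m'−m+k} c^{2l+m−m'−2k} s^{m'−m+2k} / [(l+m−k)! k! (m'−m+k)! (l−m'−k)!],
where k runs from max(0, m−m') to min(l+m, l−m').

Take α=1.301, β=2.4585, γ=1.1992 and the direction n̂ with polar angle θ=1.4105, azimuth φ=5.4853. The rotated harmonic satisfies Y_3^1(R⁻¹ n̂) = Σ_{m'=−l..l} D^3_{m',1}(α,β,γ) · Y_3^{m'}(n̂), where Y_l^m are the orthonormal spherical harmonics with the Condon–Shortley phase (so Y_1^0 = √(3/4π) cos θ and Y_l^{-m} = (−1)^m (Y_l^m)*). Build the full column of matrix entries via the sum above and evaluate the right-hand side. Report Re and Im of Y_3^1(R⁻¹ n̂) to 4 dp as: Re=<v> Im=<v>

Re=-0.0093 Im=-0.0078

Need the full column D^3_{m',1} for m'=−3..3 at α=1.3010, β=2.4585, γ=1.1992.
cos(β/2)=0.334944, sin(β/2)=0.942238
d^3_{-3,1}: single k=4 term ⇒ +0.342479;  D = -0.310179+0.145191i
d^3_{-2,1}: k∈[3..4] ⇒ +0.198806 -0.786639 = -0.587833;  D = -0.098290-0.579557i
d^3_{-1,1}: k∈[2..4] ⇒ +0.067045 -0.707421 +0.699783 = +0.059407;  D = +0.059099+0.006037i
d^3_{0,1}: k∈[1..3] ⇒ +0.013760 -0.326672 +0.861720 = +0.548808;  D = +0.199274-0.511351i
d^3_{1,1}: k∈[0..2] ⇒ +0.001412 -0.089393 +0.530566 = +0.442585;  D = -0.354627-0.264804i
d^3_{2,1}: k∈[0..1] ⇒ -0.012561 +0.198806 = +0.186245;  D = -0.147177+0.114132i
d^3_{3,1}: single k=0 term ⇒ +0.043277;  D = +0.016446+0.040030i
Y_3^{m'}(θ=1.4105,φ=5.4853) and Σ D·Y over m':
  (-0.3102+0.1452i)·(-0.2943+0.2730i)  (-0.0983-0.5796i)·(-0.0040+0.1589i)  (+0.0591+0.0060i)·(-0.1944-0.1993i)  (+0.1993-0.5114i)·(-0.1711+0.0000i)  (-0.3546-0.2648i)·(+0.1944-0.1993i)  (-0.1472+0.1141i)·(-0.0040-0.1589i)  (+0.0164+0.0400i)·(+0.2943+0.2730i)
Y_3^1(R⁻¹ n̂) = -0.009332-0.007769i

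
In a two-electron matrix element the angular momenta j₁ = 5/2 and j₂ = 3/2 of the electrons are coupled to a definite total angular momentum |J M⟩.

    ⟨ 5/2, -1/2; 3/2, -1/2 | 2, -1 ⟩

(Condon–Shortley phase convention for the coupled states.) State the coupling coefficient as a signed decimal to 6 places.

-0.545545

triangle: 2!·3!·1!/7! = 12/5040
(j±m)!: 2!·3!·1!·2!·1!·3! = 144
prefactor² = (2J+1)·Δ·N² = 12/7
  k=0: +1/(0!·2!·3!·1!·0!·0!) = 1/12
  k=1: −1/(1!·1!·2!·0!·1!·1!) = -1/2
Σ = -5/12  ⇒  CG² = 12/7·(-5/12)² = 25/84
CG = −√(25/84) = -0.545545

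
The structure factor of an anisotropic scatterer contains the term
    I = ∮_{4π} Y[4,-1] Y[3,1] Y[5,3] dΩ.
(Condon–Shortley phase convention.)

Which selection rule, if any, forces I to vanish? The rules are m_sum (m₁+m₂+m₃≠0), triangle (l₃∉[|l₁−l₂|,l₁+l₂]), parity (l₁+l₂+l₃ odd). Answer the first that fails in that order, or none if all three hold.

Σmᵢ = 3  ✗
l₃∈[|l₁−l₂|,l₁+l₂]=[1,7], have l₃=5
Σlᵢ = 12 ⇒ even

m_sum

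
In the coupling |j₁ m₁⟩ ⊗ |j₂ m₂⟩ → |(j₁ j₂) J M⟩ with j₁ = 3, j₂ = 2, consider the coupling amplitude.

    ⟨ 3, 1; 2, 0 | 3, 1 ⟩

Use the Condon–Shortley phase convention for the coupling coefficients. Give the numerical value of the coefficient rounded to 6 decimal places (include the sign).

−√(3/20) = -0.387298

√[7·2!4!2!/9! · 4!2!2!2!4!2!] = √(256/15)
  +(−1)^0/∏(0,2,2,2,2,0)! = 1/16  (running 1/16)
  +(−1)^1/∏(1,1,1,1,3,1)! = -1/6  (running -5/48)
  +(−1)^2/∏(2,0,0,0,4,2)! = 1/96  (running -3/32)
⟨..|..⟩ = √(256/15)·(-3/32) = -0.387298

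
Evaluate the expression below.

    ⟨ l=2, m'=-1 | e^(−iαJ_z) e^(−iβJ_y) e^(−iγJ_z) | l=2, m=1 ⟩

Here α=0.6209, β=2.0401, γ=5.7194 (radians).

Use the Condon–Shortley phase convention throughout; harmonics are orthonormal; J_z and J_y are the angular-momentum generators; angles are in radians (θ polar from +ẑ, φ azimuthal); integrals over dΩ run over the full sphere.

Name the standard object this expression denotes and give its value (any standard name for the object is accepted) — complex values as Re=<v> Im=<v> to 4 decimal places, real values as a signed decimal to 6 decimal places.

This is a Wigner D-matrix element — the rotation-matrix element ⟨l m'| R(α,β,γ) |l m⟩ in the angular-momentum basis.
Split into d^2_{-1,1}(β=2.0401) × two z-phases.
Half-angle: c=0.523323, s=0.852134. N=√(1·6·6·1)=6.000000
k∈{2,3} keeps every argument non-negative
  k=2: (−1)^0·6.0000/(2)·0.5233^2·0.8521^2 = +0.596592
  k=3: (−1)^1·6.0000/(6)·0.5233^0·0.8521^4 = -0.527269
d^2_{-1,1}(2.0401) = +0.596592 -0.527269 = +0.069323
Phases: e^{-i·(-1)·0.6209}=+0.813355+0.581767i, e^{-i·(1)·5.7194}=+0.845238+0.534390i ⇒ D=+0.026106+0.064220i

Wigner D-matrix element, Re=0.0261 Im=0.0642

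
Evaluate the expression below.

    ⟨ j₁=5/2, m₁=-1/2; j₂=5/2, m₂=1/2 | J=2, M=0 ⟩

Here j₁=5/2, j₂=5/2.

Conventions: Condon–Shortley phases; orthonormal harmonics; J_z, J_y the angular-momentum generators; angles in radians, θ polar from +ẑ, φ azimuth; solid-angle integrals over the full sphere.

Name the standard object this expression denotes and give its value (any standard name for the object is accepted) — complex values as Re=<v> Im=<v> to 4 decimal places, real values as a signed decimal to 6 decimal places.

This is a Clebsch–Gordan (vector-coupling) coefficient.
√[5·3!2!2!/8! · 2!3!3!2!2!2!] = √(12/7)
  +(−1)^1/∏(1,2,2,2,0,0)! = -1/8  (running -1/8)
  +(−1)^2/∏(2,1,1,1,1,1)! = 1/2  (running 3/8)
  +(−1)^3/∏(3,0,0,0,2,2)! = -1/24  (running 1/3)
⟨..|..⟩ = √(12/7)·(1/3) = +0.436436

Clebsch–Gordan coefficient, +√(4/21) ≈ +0.436436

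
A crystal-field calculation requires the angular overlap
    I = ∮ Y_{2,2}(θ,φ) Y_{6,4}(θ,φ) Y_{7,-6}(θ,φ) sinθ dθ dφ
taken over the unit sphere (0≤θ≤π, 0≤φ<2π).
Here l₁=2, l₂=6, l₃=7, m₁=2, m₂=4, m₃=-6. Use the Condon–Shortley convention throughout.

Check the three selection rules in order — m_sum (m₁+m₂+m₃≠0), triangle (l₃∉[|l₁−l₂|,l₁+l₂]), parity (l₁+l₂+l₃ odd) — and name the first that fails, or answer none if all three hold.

parity

m₁+m₂+m₃ = 2 + 4 − 6 = 0  ✓
triangle: |2−6|=4 ≤ l₃=7 ≤ 2+6=8  ✓
parity: l₁+l₂+l₃ = 15 is odd  ✗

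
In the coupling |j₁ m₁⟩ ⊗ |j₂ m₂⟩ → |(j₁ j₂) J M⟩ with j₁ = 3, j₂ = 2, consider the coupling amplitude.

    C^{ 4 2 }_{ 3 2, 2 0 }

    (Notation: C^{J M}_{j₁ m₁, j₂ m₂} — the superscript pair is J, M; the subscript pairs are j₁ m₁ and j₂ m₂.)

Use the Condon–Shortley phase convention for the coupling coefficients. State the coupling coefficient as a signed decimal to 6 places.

+0.585540  (= +√(12/35))

√[9·1!5!3!/10! · 5!1!2!2!6!2!] = √(8640/7)
  +(−1)^0/∏(0,1,1,2,4,1)! = 1/48  (running 1/48)
  +(−1)^1/∏(1,0,0,1,5,2)! = -1/240  (running 1/60)
⟨..|..⟩ = √(8640/7)·(1/60) = +0.585540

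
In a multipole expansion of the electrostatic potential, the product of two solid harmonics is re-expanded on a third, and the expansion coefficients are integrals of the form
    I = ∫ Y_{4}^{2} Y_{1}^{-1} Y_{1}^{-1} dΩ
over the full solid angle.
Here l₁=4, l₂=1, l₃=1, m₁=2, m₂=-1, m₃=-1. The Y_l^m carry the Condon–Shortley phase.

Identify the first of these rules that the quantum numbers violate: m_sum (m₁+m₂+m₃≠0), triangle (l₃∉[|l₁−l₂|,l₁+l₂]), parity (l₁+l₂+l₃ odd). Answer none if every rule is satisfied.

triangle

Σmᵢ = 0  ✓
l₃∈[|l₁−l₂|,l₁+l₂]=[3,5] required, l₃=1 fails  ✗
Σlᵢ = 6 ⇒ even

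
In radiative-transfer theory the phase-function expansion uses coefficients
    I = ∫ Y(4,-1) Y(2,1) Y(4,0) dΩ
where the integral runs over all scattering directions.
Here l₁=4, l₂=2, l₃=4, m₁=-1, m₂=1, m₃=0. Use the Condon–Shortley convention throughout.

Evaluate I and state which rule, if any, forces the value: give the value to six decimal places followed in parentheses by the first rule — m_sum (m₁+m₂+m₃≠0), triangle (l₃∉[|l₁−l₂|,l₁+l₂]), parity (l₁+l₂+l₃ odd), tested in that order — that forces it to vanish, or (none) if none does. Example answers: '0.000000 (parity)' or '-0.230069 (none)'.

-0.044869 (none)

Rules hold: Σm=0, L=10 even, 2≤4≤6.
N = 9·5·9 = 405
Δ = 2!·6!·2!/11! = 1/13860
Racah Σ t=0..2: t=0:+1/192 t=1:−1/36 t=2:+1/192 = -5/288
⇒ 3j(4 2 4; 0 0 0)² = 20/693, sgn -1
Racah Σ t=1..2: t=1:−1/96 t=2:+1/72 = 1/288
⇒ 3j(4 2 4; -1 1 0)² = 1/462, sgn +1
4πI² = N·(3j₀)²·(3jₘ)² = 150/5929
I = -1·√(0.0252994/4π) = -0.04486937
No selection rule forces the value: the integral is nonzero (none).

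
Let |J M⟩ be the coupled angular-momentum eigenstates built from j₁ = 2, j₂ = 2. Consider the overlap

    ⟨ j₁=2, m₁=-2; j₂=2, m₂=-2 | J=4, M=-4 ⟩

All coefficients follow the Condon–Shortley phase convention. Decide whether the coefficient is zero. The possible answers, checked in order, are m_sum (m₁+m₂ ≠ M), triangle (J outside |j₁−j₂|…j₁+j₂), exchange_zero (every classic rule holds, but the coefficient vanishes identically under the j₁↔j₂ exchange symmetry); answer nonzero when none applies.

m-sum: m₁+m₂ = -2+(-2) = -4, M = -4  ✓
triangle: |j₁−j₂| = 0 ≤ J = 4 ≤ j₁+j₂ = 4  ✓
exchange: j₁=j₂, m₁=m₂ with (−1)^(j₁+j₂−J) = (−1)^0 = +1 — symmetry imposes no zero
value check: CG = +1 = +1.000000 ≠ 0

nonzero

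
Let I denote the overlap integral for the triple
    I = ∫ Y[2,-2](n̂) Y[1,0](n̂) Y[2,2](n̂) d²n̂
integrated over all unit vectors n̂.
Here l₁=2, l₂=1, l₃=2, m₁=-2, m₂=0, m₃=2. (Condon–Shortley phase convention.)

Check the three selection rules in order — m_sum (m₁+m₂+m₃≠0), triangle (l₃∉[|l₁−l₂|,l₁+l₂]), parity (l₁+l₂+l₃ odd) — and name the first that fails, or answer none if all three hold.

parity

Σmᵢ = 0  ✓
l₃∈[|l₁−l₂|,l₁+l₂]=[1,3], have l₃=2  ✓
Σlᵢ = 5 ⇒ odd  ✗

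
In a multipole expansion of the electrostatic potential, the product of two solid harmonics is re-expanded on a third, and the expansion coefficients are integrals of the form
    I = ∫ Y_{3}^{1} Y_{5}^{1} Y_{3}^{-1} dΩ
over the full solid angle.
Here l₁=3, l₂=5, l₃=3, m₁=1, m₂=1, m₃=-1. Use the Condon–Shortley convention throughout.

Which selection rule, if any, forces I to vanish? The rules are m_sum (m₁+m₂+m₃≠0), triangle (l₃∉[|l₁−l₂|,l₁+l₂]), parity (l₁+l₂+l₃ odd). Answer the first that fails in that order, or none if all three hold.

azimuthal sum: 1 + 1 − 1 = 1  ✗
2 ≤ 3 ≤ 8 (triangle on l)
L = 3 + 5 + 3 = 11 (odd)

m_sum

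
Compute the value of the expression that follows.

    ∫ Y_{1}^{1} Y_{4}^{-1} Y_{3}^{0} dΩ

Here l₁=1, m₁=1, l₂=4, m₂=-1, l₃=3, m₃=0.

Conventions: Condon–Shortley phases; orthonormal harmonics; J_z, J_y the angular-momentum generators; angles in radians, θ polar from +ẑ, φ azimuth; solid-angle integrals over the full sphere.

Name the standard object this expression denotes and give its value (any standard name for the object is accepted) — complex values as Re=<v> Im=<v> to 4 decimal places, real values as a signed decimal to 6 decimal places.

This is a Gaunt coefficient — the integral of a triple product of spherical harmonics over the sphere.
Checks pass: Σm=0; 8 even; l₃=3∈[3,5].
(2·1+1)(2·4+1)(2·3+1) = 189
Δ: 2! 0! 6! / 9! → 1/252
sum: t=1:−1/36 = -1/36
3j²(1 4 3; 0 0 0) = Δ·Π!·Σ² = 4/63  (sign +1)
sum: t=0:+1/72 = 1/72
3j²(1 4 3; 1 -1 0) = Δ·Π!·Σ² = 5/126  (sign -1)
combine: 4πI² = 189·4/63·5/126 = 10/21
take √, sign -1: I = -0.19466390

Gaunt coefficient, -0.194664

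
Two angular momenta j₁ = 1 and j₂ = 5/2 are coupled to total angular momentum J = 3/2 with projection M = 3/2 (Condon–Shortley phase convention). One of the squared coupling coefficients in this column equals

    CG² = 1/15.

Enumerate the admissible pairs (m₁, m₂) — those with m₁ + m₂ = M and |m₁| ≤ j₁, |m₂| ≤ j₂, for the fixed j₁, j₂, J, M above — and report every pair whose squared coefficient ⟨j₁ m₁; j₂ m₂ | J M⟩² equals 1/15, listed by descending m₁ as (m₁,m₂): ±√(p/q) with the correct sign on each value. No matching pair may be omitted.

Admissible pairs with m₁+m₂ = M = 3/2: (-1,5/2), (0,3/2), (1,1/2)
  (m₁,m₂)=(1,1/2): CG² = 1/15, CG = +√(1/15)   ← matches the target
  (m₁,m₂)=(0,3/2): CG² = 4/15, CG = −√(4/15)
  (m₁,m₂)=(-1,5/2): CG² = 2/3, CG = +√(2/3)
Pairs with CG² = 1/15: (1,1/2): +√(1/15)

(1,1/2): +√(1/15)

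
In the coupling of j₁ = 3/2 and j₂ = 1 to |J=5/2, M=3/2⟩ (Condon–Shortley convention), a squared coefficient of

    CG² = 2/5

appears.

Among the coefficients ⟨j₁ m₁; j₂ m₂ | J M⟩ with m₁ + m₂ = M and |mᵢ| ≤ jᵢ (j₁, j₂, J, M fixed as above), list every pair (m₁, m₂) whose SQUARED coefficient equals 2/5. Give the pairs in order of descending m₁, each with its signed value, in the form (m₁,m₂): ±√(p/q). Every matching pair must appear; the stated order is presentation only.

Admissible pairs with m₁+m₂ = M = 3/2: (1/2,1), (3/2,0)
  (m₁,m₂)=(3/2,0): CG² = 2/5, CG = +√(2/5)   ← matches the target
  (m₁,m₂)=(1/2,1): CG² = 3/5, CG = +√(3/5)
Pairs with CG² = 2/5: (3/2,0): +√(2/5)

(3/2,0): +√(2/5)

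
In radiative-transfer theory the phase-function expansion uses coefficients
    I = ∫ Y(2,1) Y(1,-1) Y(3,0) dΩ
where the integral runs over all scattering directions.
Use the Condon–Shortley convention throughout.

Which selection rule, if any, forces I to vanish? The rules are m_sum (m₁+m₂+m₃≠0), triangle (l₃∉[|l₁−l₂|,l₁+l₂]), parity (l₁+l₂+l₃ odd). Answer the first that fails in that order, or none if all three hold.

azimuthal sum: 1 − 1 + 0 = 0  ✓
1 ≤ 3 ≤ 3 (triangle on l)  ✓
L = 2 + 1 + 3 = 6 (even)  ✓

none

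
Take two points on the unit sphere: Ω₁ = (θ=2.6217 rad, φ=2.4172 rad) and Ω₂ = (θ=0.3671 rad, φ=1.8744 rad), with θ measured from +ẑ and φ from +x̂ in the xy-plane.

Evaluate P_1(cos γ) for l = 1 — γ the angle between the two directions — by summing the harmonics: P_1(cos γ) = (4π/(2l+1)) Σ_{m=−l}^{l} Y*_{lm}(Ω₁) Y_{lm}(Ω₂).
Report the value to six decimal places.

Expand P_1 via completeness: Σ_{m} conj(Y_{1,m}) at Ω₁ times Y_{1,m} at Ω₂ —
  term(m=-1) = (0.018224, 0.010994)   from Y*(Ω₁)=(-0.128539, 0.113741), Y(Ω₂)=(-0.037072, -0.118330)
  term(m=+0) = (-0.193385, -0.000000)   from Y*(Ω₁)=(-0.424045, -0.000000), Y(Ω₂)=(0.456048, 0.000000)
  term(m=+1) = (0.018224, -0.010994)   from Y*(Ω₁)=(0.128539, 0.113741), Y(Ω₂)=(0.037072, -0.118330)
Accumulated sum (-0.156937, 0.000000); after 4π/(2l+1) scaling, (-0.657374, 0.000000) ⇒ P_1 = -0.657374

-0.657374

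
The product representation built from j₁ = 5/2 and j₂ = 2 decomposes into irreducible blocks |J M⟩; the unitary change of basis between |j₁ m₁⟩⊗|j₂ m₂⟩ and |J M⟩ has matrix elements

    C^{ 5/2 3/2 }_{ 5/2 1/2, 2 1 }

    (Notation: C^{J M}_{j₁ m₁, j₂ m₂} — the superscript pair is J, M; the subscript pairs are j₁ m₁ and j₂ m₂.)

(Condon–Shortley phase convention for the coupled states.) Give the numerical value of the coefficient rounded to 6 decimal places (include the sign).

−√(6/35) = -0.414039

j₁+j₂−J=2  J+j₁−j₂=3  J−j₁+j₂=2  j₁+j₂+J+1=8
(j₁±m₁, j₂±m₂, J±M) = (3,2,3,1,4,1)
P² = 216/35
sum k=1..2:
  [1] −1/4 = -1/4
  [2] +1/12 = 1/12
S = -1/6
C² = P²·S² = 6/35 ; C = -0.414039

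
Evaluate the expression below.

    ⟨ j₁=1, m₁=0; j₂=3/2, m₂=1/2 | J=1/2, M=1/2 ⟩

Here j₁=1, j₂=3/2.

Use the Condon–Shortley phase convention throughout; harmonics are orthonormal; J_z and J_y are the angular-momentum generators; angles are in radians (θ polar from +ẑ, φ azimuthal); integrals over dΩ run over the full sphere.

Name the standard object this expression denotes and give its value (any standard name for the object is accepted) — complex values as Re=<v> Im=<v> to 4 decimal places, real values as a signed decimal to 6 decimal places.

Clebsch–Gordan coefficient, −√(1/3) ≈ -0.577350

This is a Clebsch–Gordan (vector-coupling) coefficient.
√[2·2!0!1!/4! · 1!1!2!1!1!0!] = √(1/3)
  +(−1)^1/∏(1,1,0,1,0,0)! = -1  (running -1)
⟨..|..⟩ = √(1/3)·(-1) = -0.577350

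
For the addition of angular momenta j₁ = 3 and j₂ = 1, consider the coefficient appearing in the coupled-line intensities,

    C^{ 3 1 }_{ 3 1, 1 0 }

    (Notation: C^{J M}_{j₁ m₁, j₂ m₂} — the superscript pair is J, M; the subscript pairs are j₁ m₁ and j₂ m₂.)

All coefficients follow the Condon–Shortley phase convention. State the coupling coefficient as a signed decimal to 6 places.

j₁+j₂−J=1  J+j₁−j₂=5  J−j₁+j₂=1  j₁+j₂+J+1=8
(j₁±m₁, j₂±m₂, J±M) = (4,2,1,1,4,2)
P² = 48
sum k=0..1:
  [0] +1/12 = 1/12
  [1] −1/24 = -1/24
S = 1/24
C² = P²·S² = 1/12 ; C = +0.288675

+√(1/12) = +0.288675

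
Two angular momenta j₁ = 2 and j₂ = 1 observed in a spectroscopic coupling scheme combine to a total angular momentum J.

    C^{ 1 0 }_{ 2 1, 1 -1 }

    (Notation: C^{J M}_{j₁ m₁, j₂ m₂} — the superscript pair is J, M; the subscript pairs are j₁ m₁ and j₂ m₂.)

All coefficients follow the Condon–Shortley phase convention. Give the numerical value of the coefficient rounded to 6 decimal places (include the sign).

+0.547723

j₁+j₂−J=2  J+j₁−j₂=2  J−j₁+j₂=0  j₁+j₂+J+1=5
(j₁±m₁, j₂±m₂, J±M) = (3,1,0,2,1,1)
P² = 6/5
sum k=0..0:
  [0] +1/2 = 1/2
S = 1/2
C² = P²·S² = 3/10 ; C = +0.547723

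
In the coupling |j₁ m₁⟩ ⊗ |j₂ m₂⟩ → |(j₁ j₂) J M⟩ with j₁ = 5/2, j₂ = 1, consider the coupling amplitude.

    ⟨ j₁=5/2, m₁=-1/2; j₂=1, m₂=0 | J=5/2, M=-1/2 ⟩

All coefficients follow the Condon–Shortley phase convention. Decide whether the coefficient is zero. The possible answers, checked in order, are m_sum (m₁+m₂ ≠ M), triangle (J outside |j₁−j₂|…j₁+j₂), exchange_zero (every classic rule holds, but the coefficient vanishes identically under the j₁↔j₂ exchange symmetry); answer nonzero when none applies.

m-sum: m₁+m₂ = -1/2+0 = -1/2, M = -1/2  ✓
triangle: |j₁−j₂| = 3/2 ≤ J = 5/2 ≤ j₁+j₂ = 7/2  ✓
exchange: j₁≠j₂ or m₁≠m₂ — the exchange symmetry imposes no constraint here
value check: CG = −√(1/35) = -0.169031 ≠ 0

nonzero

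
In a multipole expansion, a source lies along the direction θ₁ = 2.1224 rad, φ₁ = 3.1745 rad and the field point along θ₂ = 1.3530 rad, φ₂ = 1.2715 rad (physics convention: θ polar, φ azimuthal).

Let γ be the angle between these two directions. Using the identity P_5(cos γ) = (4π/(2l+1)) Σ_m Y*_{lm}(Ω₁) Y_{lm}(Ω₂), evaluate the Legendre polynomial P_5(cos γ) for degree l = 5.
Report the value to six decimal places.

-0.289806

Addition theorem: P_5(cos γ) = (4π/11) Σ_m Y*_{lm}(Ω₁) Y_{lm}(Ω₂), m = −5…5:
  m=-5: Y*=-0.205178-0.034067i  Y=+0.410702-0.030578i  product -0.085309-0.007718i
  m=-4: Y*=-0.401200-0.053117i  Y=+0.105194+0.268336i  product -0.027951-0.113244i
  m=-3: Y*=-0.312997-0.031000i  Y=+0.145996-0.116359i  product -0.049304+0.031894i
  m=-2: Y*=+0.113206+0.007461i  Y=+0.248009+0.169160i  product +0.026814+0.021001i
  m=-1: Y*=+0.343780+0.011317i  Y=+0.036155-0.117171i  product +0.013755-0.039872i
  m=+0: Y*=-0.032322-0.000000i  Y=+0.299936+0.000000i  product -0.009695-0.000000i
  m=+1: Y*=-0.343780+0.011317i  Y=-0.036155-0.117171i  product +0.013755+0.039872i
  m=+2: Y*=+0.113206-0.007461i  Y=+0.248009-0.169160i  product +0.026814-0.021001i
  m=+3: Y*=+0.312997-0.031000i  Y=-0.145996-0.116359i  product -0.049304-0.031894i
  m=+4: Y*=-0.401200+0.053117i  Y=+0.105194-0.268336i  product -0.027951+0.113244i
  m=+5: Y*=+0.205178-0.034067i  Y=-0.410702-0.030578i  product -0.085309+0.007718i
Total Σ_m = -0.253682+0.000000i. Multiply by 1.142397: -0.289806+0.000000i. P_5(cos γ) = -0.289806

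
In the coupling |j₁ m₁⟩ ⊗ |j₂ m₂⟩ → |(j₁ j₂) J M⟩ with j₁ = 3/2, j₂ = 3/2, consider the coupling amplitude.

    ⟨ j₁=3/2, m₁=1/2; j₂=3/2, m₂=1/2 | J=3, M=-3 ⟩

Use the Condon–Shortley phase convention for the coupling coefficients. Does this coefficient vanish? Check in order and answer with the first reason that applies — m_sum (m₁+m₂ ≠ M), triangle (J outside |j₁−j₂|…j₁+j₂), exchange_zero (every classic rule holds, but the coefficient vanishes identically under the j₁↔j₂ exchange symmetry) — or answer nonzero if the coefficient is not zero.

m-sum: m₁+m₂ = 1/2+1/2 = 1, M = -3  ✗ ⇒ coefficient is 0

m_sum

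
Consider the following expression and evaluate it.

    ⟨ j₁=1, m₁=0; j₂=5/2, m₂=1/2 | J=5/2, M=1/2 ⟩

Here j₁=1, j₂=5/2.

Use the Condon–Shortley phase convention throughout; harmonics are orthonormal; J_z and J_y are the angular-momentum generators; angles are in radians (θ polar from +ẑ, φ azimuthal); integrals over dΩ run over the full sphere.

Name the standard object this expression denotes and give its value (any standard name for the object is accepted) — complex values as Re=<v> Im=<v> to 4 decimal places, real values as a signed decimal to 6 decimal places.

Clebsch–Gordan coefficient, −√(1/35) ≈ -0.169031

This is a Clebsch–Gordan (vector-coupling) coefficient.
√[6·1!1!4!/7! · 1!1!3!2!3!2!] = √(144/35)
  +(−1)^0/∏(0,1,1,3,0,1)! = 1/6  (running 1/6)
  +(−1)^1/∏(1,0,0,2,1,2)! = -1/4  (running -1/12)
⟨..|..⟩ = √(144/35)·(-1/12) = -0.169031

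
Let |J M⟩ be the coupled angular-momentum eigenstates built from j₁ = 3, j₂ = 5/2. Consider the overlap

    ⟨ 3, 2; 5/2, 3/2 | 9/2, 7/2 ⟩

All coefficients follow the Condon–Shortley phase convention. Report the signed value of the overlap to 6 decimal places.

triangle: 1!*5!*4!/11! = 2880/39916800
(j±m)!: 5!*1!*4!*1!*8!*1! = 116121600
prefactor² = (2J+1)*Δ*N² = 921600/11
  k=0: +1/(0!*1!*1!*4!*4!*0!) = 1/576
  k=1: −1/(1!*0!*0!*3!*5!*1!) = -1/720
Σ = 1/2880  ⇒  CG² = 921600/11*(1/2880)² = 1/99
CG = +√(1/99) = +0.100504

+√(1/99) ≈ +0.100504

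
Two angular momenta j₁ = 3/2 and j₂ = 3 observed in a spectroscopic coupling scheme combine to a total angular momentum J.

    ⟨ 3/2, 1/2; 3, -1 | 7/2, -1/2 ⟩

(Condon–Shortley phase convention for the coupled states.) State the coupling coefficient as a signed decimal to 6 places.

triangle: 1!·2!·5!/9! = 240/362880
(j±m)!: 2!·1!·2!·4!·3!·4! = 13824
prefactor² = (2J+1)·Δ·N² = 512/7
  k=0: +1/(0!·1!·1!·2!·1!·3!) = 1/12
  k=1: −1/(1!·0!·0!·1!·2!·4!) = -1/48
Σ = 1/16  ⇒  CG² = 512/7·(1/16)² = 2/7
CG = +√(2/7) = +0.534522

+0.534522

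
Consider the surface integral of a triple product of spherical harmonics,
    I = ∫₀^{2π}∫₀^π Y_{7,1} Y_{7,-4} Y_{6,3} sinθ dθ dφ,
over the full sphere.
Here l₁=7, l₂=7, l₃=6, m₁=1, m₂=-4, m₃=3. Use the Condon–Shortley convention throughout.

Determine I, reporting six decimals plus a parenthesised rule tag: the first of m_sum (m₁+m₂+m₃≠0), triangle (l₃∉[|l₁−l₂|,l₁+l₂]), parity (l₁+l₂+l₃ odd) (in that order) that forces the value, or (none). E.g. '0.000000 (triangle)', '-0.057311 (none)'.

Checks pass: Σm=0; 20 even; l₃=6∈[0,14].
(2·7+1)(2·7+1)(2·6+1) = 2925
Δ: 8! 6! 6! / 21! → 1/2444321880
sum: t=1:−1/2612736000 t=2:+1/20736000 t=3:−1/1658880 t=4:+1/746496 t=5:−1/1658880 t=6:+1/20736000 t=7:−1/2612736000 = 1/4354560
3j²(7 7 6; 0 0 0) = Δ·Π!·Σ² = 1000/138567  (sign +1)
sum: t=0:+1/1045094400 t=1:−1/29030400 t=2:+1/8294400 t=3:−1/18662400 = 1/29859840
3j²(7 7 6; 1 -4 3) = Δ·Π!·Σ² = 175/25194  (sign -1)
combine: 4πI² = 2925·1000/138567·175/25194 = 2187500/14919047
take √, sign -1: I = -0.10801860
No selection rule forces the value: the integral is nonzero (none).

-0.108019 (none)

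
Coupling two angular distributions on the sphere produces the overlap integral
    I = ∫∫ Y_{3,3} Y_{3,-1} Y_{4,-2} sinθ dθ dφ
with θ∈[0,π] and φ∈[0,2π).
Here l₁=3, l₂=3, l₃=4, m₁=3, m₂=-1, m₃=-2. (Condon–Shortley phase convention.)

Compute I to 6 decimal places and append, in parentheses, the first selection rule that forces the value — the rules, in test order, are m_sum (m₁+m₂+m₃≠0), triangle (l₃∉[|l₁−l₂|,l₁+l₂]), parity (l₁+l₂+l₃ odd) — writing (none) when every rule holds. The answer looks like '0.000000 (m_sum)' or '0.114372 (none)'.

-0.188451 (none)

Checks pass: Σm=0; 10 even; l₃=4∈[0,6].
(2·3+1)(2·3+1)(2·4+1) = 441
Δ: 2! 4! 4! / 11! → 1/34650
sum: t=0:+1/72 t=1:−1/16 t=2:+1/72 = -5/144
3j²(3 3 4; 0 0 0) = Δ·Π!·Σ² = 2/77  (sign -1)
sum: t=0:+1/192 = 1/192
3j²(3 3 4; 3 -1 -2) = Δ·Π!·Σ² = 3/77  (sign +1)
combine: 4πI² = 441·2/77·3/77 = 54/121
take √, sign -1: I = -0.18845135
No selection rule forces the value: the integral is nonzero (none).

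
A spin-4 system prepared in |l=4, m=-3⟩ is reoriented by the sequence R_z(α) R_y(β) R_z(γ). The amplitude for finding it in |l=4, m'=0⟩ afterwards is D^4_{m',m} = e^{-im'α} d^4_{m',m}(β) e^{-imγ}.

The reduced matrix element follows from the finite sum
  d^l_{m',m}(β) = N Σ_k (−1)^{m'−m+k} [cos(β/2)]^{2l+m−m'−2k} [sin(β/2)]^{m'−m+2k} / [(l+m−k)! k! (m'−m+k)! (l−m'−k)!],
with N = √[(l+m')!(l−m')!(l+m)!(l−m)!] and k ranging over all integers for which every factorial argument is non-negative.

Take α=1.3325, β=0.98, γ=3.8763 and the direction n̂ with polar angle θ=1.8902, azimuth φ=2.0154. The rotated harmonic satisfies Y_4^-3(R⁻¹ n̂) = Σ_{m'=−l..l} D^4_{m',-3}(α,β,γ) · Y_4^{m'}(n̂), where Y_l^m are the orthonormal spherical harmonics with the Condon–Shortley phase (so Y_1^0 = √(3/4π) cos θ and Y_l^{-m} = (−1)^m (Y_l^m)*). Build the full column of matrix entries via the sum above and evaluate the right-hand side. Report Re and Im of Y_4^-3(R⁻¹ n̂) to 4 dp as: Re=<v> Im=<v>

Re=-0.3979 Im=-0.0070

Need the full column D^4_{m',-3} for m'=−4..4 at α=1.3325, β=0.9800, γ=3.8763.
cos(β/2)=0.882333, sin(β/2)=0.470626
d^4_{-4,-3}: single k=1 term ⇒ +0.554176;  D = -0.174251-0.526068i
d^4_{-3,-3}: k∈[0..1] ⇒ +0.367333 -0.731551 = -0.364218;  D = +0.363007-0.029674i
d^4_{-2,-3}: k∈[0..1] ⇒ -0.733106 +0.625713 = -0.107394;  D = +0.016763-0.106077i
d^4_{-1,-3}: k∈[0..1] ⇒ +0.829500 -0.393325 = +0.436175;  D = +0.402583+0.167856i
d^4_{0,-3}: k∈[0..1] ⇒ -0.659559 +0.187646 = -0.471913;  D = -0.279291+0.380392i
d^4_{1,-3}: k∈[0..1] ⇒ +0.393325 -0.067141 = +0.326184;  D = -0.209928-0.249653i
d^4_{2,-3}: k∈[0..1] ⇒ -0.178017 +0.016882 = -0.161135;  D = +0.144323-0.071662i
d^4_{3,-3}: k∈[0..1] ⇒ +0.059213 -0.002407 = +0.056806;  D = +0.012540+0.055405i
d^4_{4,-3}: single k=0 term ⇒ -0.012762;  D = -0.012760-0.000201i
Y_4^{m'}(θ=1.8902,φ=2.0154) and Σ D·Y over m':
  (-0.1743-0.5261i)·(-0.0741-0.3518i)  (+0.3630-0.0297i)·(-0.3270-0.0790i)  (+0.0168-0.1061i)·(+0.0589-0.0726i)  (+0.4026+0.1679i)·(-0.1401-0.2941i)  (-0.2793+0.3804i)·(+0.0404+0.0000i)  (-0.2099-0.2497i)·(+0.1401-0.2941i)  (+0.1443-0.0717i)·(+0.0589+0.0726i)  (+0.0125+0.0554i)·(+0.3270-0.0790i)  (-0.0128-0.0002i)·(-0.0741+0.3518i)
Y_4^-3(R⁻¹ n̂) = -0.397909-0.006992i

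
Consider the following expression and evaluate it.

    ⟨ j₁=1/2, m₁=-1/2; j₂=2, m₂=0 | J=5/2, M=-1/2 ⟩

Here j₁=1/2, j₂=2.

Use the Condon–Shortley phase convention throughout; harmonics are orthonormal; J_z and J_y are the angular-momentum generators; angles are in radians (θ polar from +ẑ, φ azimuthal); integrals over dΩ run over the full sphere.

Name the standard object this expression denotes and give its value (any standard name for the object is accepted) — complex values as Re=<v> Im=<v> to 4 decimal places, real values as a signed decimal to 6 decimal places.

This is a Clebsch–Gordan (vector-coupling) coefficient.
j₁+j₂−J=0  J+j₁−j₂=1  J−j₁+j₂=4  j₁+j₂+J+1=6
(j₁±m₁, j₂±m₂, J±M) = (0,1,2,2,2,3)
P² = 48/5
sum k=0..0:
  [0] +1/4 = 1/4
S = 1/4
C² = P²·S² = 3/5 ; C = +0.774597

Clebsch–Gordan coefficient, +√(3/5) ≈ +0.774597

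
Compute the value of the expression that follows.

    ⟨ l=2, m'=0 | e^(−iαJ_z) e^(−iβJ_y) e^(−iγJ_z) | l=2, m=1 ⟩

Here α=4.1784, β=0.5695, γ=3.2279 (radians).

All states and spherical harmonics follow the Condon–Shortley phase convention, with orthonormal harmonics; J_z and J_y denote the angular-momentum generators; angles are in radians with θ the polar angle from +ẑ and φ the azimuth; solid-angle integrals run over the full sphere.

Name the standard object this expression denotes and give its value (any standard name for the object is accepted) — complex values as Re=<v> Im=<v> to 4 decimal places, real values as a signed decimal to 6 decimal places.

This is a Wigner D-matrix element — the rotation-matrix element ⟨l m'| R(α,β,γ) |l m⟩ in the angular-momentum basis.
First d^2_{0,1}(β=0.5695), then the phase factors e^{-i(0)α} and e^{-i(1)γ}:
Half-angle: c=0.959732, s=0.280918. N=√(2·2·6·1)=4.898979
k: max(0,(1)−(0))=1 … min(2+(1),2−(0))=2
  k=1: (−1)^0·4.8990/(2)·0.9597^3·0.2809^1 = +0.608281
  k=2: (−1)^1·4.8990/(2)·0.9597^1·0.2809^3 = -0.052115
d^2_{0,1}(0.5695) = +0.608281 -0.052115 = +0.556166
Attach z-rotation phases: D = e^{-i(0)(4.1784)}·(+0.556166)·e^{-i(1)(3.2279)} = -0.554096+0.047942i

Wigner D-matrix element, Re=-0.5541 Im=0.0479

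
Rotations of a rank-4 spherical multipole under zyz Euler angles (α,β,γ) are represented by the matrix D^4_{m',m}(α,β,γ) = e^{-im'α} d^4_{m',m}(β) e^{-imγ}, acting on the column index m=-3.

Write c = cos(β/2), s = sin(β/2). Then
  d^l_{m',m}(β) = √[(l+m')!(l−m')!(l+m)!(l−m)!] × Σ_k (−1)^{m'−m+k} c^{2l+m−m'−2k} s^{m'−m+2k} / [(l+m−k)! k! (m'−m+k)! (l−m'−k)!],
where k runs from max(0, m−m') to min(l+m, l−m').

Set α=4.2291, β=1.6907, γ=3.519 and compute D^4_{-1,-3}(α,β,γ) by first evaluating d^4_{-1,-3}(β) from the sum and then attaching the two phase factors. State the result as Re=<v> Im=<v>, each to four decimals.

Re=0.2564 Im=-0.3381

Split into d^4_{-1,-3}(β=1.6907) × two z-phases.
Half-angle: c=0.663469, s=0.748203. N=√(6·120·1·5040)=1904.940944
k: max(0,(-3)−(-1))=0 … min(4+(-3),4−(-1))=1
  k=0: (−1)^2·1904.9409/(240)·0.6635^6·0.7482^2 = +0.378996
  k=1: (−1)^3·1904.9409/(144)·0.6635^4·0.7482^4 = -0.803307
d^4_{-1,-3}(1.6907) = +0.378996 -0.803307 = -0.424310
Phases: e^{-i·(-1)·4.2291}=-0.464694-0.885471i, e^{-i·(-3)·3.5190}=-0.424649-0.905358i ⇒ D=+0.256426-0.338060i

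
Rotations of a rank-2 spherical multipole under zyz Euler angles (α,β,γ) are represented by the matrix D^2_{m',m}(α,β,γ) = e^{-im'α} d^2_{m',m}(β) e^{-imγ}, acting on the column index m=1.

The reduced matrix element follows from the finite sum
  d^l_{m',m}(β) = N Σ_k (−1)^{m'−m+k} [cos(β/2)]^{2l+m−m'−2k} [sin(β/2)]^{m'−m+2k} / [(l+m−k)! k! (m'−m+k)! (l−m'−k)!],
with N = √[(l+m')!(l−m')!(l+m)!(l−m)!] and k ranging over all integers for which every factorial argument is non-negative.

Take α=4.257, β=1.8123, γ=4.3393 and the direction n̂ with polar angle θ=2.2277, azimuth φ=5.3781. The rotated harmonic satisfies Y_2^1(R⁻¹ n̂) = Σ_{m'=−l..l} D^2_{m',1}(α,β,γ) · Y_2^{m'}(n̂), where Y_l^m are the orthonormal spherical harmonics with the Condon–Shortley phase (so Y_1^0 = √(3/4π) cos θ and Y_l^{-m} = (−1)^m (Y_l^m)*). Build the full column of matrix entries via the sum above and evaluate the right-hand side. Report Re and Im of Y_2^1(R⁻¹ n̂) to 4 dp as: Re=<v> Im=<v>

Re=0.3155 Im=-0.0800

Need the full column D^2_{m',1} for m'=−2..2 at α=4.2570, β=1.8123, γ=4.3393.
cos(β/2)=0.616781, sin(β/2)=0.787135
d^2_{-2,1}: single k=3 term ⇒ +0.601601;  D = -0.308111-0.516712i
d^2_{-1,1}: k∈[2..3] ⇒ +0.707101 -0.383881 = +0.323220;  D = +0.322126-0.026571i
d^2_{0,1}: k∈[1..2] ⇒ +0.452395 -0.736808 = -0.284413;  D = +0.103667-0.264847i
d^2_{1,1}: k∈[0..1] ⇒ +0.144718 -0.707101 = -0.562383;  D = +0.380170+0.414422i
d^2_{2,1}: single k=0 term ⇒ -0.369379;  D = -0.354277+0.104537i
Y_2^{m'}(θ=2.2277,φ=5.3781) and Σ D·Y over m':
  (-0.3081-0.5167i)·(-0.0574+0.2353i)  (+0.3221-0.0266i)·(-0.2307-0.2938i)  (+0.1037-0.2648i)·(+0.0375+0.0000i)  (+0.3802+0.4144i)·(+0.2307-0.2938i)  (-0.3543+0.1045i)·(-0.0574-0.2353i)
Y_2^1(R⁻¹ n̂) = +0.315467-0.079979i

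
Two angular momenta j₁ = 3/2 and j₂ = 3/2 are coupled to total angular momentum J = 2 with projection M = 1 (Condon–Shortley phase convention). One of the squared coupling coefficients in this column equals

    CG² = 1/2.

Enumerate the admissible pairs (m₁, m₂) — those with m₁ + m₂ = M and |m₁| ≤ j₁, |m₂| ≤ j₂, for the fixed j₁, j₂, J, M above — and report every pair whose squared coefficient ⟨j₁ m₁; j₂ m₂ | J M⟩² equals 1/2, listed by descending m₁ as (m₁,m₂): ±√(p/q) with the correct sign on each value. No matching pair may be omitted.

(3/2,-1/2): +√(1/2); (-1/2,3/2): −√(1/2)

Admissible pairs with m₁+m₂ = M = 1: (-1/2,3/2), (1/2,1/2), (3/2,-1/2)
  (m₁,m₂)=(3/2,-1/2): CG² = 1/2, CG = +√(1/2)   ← matches the target
  (m₁,m₂)=(1/2,1/2): CG² = 0/1, CG = 0
  (m₁,m₂)=(-1/2,3/2): CG² = 1/2, CG = −√(1/2)   ← matches the target
Pairs with CG² = 1/2: (3/2,-1/2): +√(1/2); (-1/2,3/2): −√(1/2)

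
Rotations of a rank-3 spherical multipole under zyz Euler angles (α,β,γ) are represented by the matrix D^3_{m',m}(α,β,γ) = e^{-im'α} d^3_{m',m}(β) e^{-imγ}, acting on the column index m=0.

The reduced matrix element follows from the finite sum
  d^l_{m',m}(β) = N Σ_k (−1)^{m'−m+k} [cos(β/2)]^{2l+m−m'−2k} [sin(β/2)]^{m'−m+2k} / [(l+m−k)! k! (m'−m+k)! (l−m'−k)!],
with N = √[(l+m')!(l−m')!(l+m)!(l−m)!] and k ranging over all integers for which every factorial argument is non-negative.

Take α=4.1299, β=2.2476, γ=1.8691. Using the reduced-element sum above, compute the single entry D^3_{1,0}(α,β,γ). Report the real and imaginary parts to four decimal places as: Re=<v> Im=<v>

Split into d^3_{1,0}(β=2.2476) × two z-phases.
Half-angle: c=0.432259, s=0.901750. N=√(24·2·6·6)=41.569219
Admissible k: 0..2 (factorial args all ≥0)
  k=0: (−1)^1·41.5692/(12)·0.4323^5·0.9017^1 = -0.047141
  k=1: (−1)^2·41.5692/(4)·0.4323^3·0.9017^3 = +0.615462
  k=2: (−1)^3·41.5692/(12)·0.4323^1·0.9017^5 = -0.892821
d^3_{1,0}(2.2476) = -0.047141 +0.615462 -0.892821 = -0.324499
Attach z-rotation phases: D = e^{-i(1)(4.1299)}·(-0.324499)·e^{-i(0)(1.8691)} = +0.178508-0.270988i

Re=0.1785 Im=-0.2710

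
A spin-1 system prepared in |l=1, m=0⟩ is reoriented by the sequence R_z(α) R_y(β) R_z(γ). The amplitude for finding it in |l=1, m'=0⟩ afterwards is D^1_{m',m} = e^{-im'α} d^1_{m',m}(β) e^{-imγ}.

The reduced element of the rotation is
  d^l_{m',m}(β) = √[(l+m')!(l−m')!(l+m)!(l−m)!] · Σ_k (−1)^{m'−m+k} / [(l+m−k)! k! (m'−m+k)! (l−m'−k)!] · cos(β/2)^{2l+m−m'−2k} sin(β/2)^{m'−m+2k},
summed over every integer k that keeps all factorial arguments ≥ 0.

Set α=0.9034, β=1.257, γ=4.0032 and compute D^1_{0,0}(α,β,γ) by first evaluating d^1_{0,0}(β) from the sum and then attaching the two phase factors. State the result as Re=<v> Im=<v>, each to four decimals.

Split into d^1_{0,0}(β=1.2570) × two z-phases.
c=cos(1.257000/2)=0.808910, s=sin(1.257000/2)=0.587932; N=√[1·1·1·1]=1.000000
The bounds max(0,m−m')=0 and min(l+m,l−m')=1 give 2 terms
  k=0: (−1)^0·1.0000/(1)·0.8089^2·0.5879^0 = +0.654336
  k=1: (−1)^1·1.0000/(1)·0.8089^0·0.5879^2 = -0.345664
d^1_{0,0}(1.2570) = +0.654336 -0.345664 = +0.308672
D = (+1.000000+0.000000i)·(+0.308672)·(+1.000000+0.000000i) = +0.308672+0.000000i

Re=0.3087 Im=0.0000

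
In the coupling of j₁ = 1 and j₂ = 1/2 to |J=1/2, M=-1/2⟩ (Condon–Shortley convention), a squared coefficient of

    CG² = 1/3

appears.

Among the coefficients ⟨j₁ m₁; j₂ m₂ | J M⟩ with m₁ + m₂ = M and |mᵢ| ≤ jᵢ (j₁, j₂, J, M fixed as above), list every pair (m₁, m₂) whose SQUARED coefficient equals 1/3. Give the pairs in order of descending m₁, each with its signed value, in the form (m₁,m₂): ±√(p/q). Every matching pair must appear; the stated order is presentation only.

Admissible pairs with m₁+m₂ = M = -1/2: (-1,1/2), (0,-1/2)
  (m₁,m₂)=(0,-1/2): CG² = 1/3, CG = +√(1/3)   ← matches the target
  (m₁,m₂)=(-1,1/2): CG² = 2/3, CG = −√(2/3)
Pairs with CG² = 1/3: (0,-1/2): +√(1/3)

(0,-1/2): +√(1/3)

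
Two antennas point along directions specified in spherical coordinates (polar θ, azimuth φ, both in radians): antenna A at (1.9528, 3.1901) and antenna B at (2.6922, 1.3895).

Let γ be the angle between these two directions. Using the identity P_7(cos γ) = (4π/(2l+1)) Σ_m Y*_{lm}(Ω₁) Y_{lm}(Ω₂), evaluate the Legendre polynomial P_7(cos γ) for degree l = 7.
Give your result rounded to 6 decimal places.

-0.283866

Term-by-term m-sum for l=7 (normalisation 4π/15 = 0.837758):
  [-7]  conj(Y_{7,-7})(Ω₁) = (-0.279283, -0.098652) ; Y_{7,-7}(Ω₂) = (-0.001394, 0.000434) ; Δ = (0.000432, 0.000016)
  [-6]  conj(Y_{7,-6})(Ω₁) = (-0.426505, -0.127760) ; Y_{7,-6}(Ω₂) = (0.005261, 0.010031) ; Δ = (-0.000962, -0.004950)
  [-5]  conj(Y_{7,-5})(Ω₁) = (-0.197635, -0.048896) ; Y_{7,-5}(Ω₂) = (0.042671, -0.033413) ; Δ = (-0.010067, 0.004517)
  [-4]  conj(Y_{7,-4})(Ω₁) = (0.237511, 0.046671) ; Y_{7,-4}(Ω₂) = (-0.132955, -0.117836) ; Δ = (-0.026079, -0.034193)
  [-3]  conj(Y_{7,-3})(Ω₁) = (0.298249, 0.043711) ; Y_{7,-3}(Ω₂) = (-0.204516, 0.338195) ; Δ = (-0.075780, 0.091927)
  [-2]  conj(Y_{7,-2})(Ω₁) = (-0.123726, -0.012041) ; Y_{7,-2}(Ω₂) = (0.494293, 0.187518) ; Δ = (-0.058899, -0.029153)
  [-1]  conj(Y_{7,-1})(Ω₁) = (-0.316867, -0.015382) ; Y_{7,-1}(Ω₂) = (0.039009, -0.212803) ; Δ = (-0.015634, 0.066830)
  [+0]  conj(Y_{7,0})(Ω₁) = (0.088009, -0.000000) ; Y_{7,0}(Ω₂) = (0.399255, 0.000000) ; Δ = (0.035138, 0.000000)
  [+1]  conj(Y_{7,1})(Ω₁) = (0.316867, -0.015382) ; Y_{7,1}(Ω₂) = (-0.039009, -0.212803) ; Δ = (-0.015634, -0.066830)
  [+2]  conj(Y_{7,2})(Ω₁) = (-0.123726, 0.012041) ; Y_{7,2}(Ω₂) = (0.494293, -0.187518) ; Δ = (-0.058899, 0.029153)
  [+3]  conj(Y_{7,3})(Ω₁) = (-0.298249, 0.043711) ; Y_{7,3}(Ω₂) = (0.204516, 0.338195) ; Δ = (-0.075780, -0.091927)
  [+4]  conj(Y_{7,4})(Ω₁) = (0.237511, -0.046671) ; Y_{7,4}(Ω₂) = (-0.132955, 0.117836) ; Δ = (-0.026079, 0.034193)
  [+5]  conj(Y_{7,5})(Ω₁) = (0.197635, -0.048896) ; Y_{7,5}(Ω₂) = (-0.042671, -0.033413) ; Δ = (-0.010067, -0.004517)
  [+6]  conj(Y_{7,6})(Ω₁) = (-0.426505, 0.127760) ; Y_{7,6}(Ω₂) = (0.005261, -0.010031) ; Δ = (-0.000962, 0.004950)
  [+7]  conj(Y_{7,7})(Ω₁) = (0.279283, -0.098652) ; Y_{7,7}(Ω₂) = (0.001394, 0.000434) ; Δ = (0.000432, -0.000016)
Total Σ_m = (-0.338840, -0.000000). Multiply by 0.837758: (-0.283866, -0.000000). P_7(cos γ) = -0.283866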